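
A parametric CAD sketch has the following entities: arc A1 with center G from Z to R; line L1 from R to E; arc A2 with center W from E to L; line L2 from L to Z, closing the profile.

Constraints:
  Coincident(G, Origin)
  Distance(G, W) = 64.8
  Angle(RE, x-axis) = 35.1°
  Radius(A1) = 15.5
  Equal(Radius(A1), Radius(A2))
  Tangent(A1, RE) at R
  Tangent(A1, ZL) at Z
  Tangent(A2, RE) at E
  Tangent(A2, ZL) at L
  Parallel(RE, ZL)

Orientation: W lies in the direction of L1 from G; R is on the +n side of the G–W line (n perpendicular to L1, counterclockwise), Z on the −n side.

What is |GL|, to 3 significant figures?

66.6

The slot axis is L1's direction at 35.1°, so u = (cos 35.1°, sin 35.1°) = (0.818, 0.575) and n = (−sin 35.1°, cos 35.1°) = (-0.575, 0.818). G is at the origin and W lies 64.8 along u from G, so W = 64.8·u = (53.0, 37.3). Tangency of A1 to both parallel lines with radius 15.5 puts R and Z at G ± 15.5·n: R = (-8.91, 12.7), Z = (8.91, -12.7). Equal radii place E and L the same way about W: E = W + 15.5·n = (44.1, 49.9), L = W − 15.5·n = (61.9, 24.6). Then |GL| = |L − G| = 66.6.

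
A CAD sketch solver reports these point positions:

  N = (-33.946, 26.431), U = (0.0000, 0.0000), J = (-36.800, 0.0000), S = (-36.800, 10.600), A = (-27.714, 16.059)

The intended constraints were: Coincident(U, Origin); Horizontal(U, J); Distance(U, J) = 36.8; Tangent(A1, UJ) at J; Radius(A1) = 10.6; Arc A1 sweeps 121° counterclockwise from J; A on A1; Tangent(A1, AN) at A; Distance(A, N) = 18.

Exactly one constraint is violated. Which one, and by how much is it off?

Distance(A, N) = 18 — off by 5.90.

U = (0.00, 0.00) ✓; U.y = 0.00, J.y = 0.00 ✓; |UJ| = 36.80 ✓; ∠(SJ, JU) = 90.00° ✓; |SJ| = 10.60 ✓; bearing(S→A) − bearing(S→J) = 121.0° ✓; |SA| = 10.60 ✓; ∠(SA, AN) = 90.00° ✓; |AN| = 12.10 ✗.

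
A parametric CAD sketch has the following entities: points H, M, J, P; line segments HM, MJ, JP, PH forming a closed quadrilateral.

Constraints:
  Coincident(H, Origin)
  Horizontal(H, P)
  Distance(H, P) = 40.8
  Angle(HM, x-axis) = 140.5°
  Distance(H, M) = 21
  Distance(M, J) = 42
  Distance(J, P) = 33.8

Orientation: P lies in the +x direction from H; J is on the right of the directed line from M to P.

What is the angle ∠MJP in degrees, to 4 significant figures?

100.6°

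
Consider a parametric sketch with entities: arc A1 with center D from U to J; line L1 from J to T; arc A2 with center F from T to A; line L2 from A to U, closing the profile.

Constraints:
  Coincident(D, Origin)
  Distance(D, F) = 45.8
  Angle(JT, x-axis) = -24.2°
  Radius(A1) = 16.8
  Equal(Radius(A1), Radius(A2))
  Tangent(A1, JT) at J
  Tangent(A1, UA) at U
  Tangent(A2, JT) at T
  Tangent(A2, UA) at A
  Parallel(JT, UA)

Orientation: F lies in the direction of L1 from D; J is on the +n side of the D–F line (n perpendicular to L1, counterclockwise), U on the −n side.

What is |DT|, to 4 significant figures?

48.78

The slot axis is L1's direction at -24.2°, so u = (cos -24.2°, sin -24.2°) = (0.9121, -0.4099) and n = (−sin -24.2°, cos -24.2°) = (0.4099, 0.9121). D is at the origin and F lies 45.8 along u from D, so F = 45.8·u = (41.78, -18.77). Tangency of A1 to both parallel lines with radius 16.8 puts J and U at D ± 16.8·n: J = (6.887, 15.32), U = (-6.887, -15.32). Equal radii place T and A the same way about F: T = F + 16.8·n = (48.66, -3.451), A = F − 16.8·n = (34.89, -34.10). Then |DT| = |T − D| = 48.78.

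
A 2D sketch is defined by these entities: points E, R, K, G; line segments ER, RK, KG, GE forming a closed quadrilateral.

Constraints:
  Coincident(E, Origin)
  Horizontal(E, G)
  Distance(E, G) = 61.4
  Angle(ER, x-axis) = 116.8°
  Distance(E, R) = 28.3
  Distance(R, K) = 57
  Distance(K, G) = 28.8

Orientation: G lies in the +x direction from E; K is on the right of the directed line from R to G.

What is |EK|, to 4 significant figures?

34.57

Checks: |RK| = 57.00 ✓; |KG| = 28.80 ✓.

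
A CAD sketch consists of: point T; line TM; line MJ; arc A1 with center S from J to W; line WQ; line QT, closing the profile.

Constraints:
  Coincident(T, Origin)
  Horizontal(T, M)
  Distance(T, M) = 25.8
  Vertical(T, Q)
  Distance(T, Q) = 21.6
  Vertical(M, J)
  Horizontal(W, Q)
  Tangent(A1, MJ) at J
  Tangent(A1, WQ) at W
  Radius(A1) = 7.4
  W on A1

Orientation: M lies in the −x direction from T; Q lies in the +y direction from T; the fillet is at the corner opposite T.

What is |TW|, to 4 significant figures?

28.37

The virtual corner opposite T is at (-25.80, 21.60). Tangency of A1 to MJ means the radius SJ is perpendicular to MJ and A1 meets WQ tangentially, so SW is at right angles to WQ, with radius 7.4, so the center S sits 7.4 in from both sides at S = (-18.40, 14.20). That places the tangent points at J = (-25.80, 14.20) on MJ and W = (-18.40, 21.60) on WQ. Then |TW| = |W − T| = 28.37.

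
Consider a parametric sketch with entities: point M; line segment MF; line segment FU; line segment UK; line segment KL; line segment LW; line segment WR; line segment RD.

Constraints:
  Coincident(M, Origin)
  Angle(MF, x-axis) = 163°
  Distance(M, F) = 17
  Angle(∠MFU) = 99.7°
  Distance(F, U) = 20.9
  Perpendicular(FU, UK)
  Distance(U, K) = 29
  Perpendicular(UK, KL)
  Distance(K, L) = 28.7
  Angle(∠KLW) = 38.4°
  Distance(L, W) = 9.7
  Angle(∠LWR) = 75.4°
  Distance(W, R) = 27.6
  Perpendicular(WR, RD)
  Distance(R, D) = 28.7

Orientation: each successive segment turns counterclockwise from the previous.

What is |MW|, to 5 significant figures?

6.7654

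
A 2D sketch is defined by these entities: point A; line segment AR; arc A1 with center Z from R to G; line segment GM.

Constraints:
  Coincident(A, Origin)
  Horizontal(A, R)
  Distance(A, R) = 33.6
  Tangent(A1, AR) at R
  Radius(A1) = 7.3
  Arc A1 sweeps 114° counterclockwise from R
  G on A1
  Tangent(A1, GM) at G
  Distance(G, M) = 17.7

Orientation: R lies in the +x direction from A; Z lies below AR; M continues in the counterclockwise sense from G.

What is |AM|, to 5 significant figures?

43.173

A is at the origin; AR is horizontal with |AR| = 33.6 and R on the +x side, so R = (33.600, 0.0000). Tangency of A1 to AR means the radius ZR is perpendicular to AR, so Z = R + (0, -7.3) = (33.600, -7.3000). On A1, R sits at bearing 90° from Z; a 114° counterclockwise sweep puts G at bearing 204°, so G = Z + 7.3·(cos 204°, sin 204°) = (26.931, -10.269). A1 meets GM tangentially, so ZG is at right angles to GM, so GM runs along (−sin 204°, cos 204°); with |GM| = 17.7, M = (34.130, -26.439). Then |AM| = |M − A| = 43.173.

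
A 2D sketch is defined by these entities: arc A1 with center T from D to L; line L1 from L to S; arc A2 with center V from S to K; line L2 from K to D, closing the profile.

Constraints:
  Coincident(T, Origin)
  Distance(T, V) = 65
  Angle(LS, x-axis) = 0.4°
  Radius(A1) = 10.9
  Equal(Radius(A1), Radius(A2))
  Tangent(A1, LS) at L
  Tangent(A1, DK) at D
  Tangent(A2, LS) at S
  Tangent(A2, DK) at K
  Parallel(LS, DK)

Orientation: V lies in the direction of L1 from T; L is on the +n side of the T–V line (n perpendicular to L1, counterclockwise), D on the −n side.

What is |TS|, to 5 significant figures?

65.908

The slot axis is L1's direction at 0.4°, so u = (cos 0.4°, sin 0.4°) = (0.99998, 0.0069813) and n = (−sin 0.4°, cos 0.4°) = (-0.0069813, 0.99998). T is at the origin and V lies 65.0 along u from T, so V = 65.0·u = (64.998, 0.45378). Tangency of A1 to both parallel lines with radius 10.9 puts L and D at T ± 10.9·n: L = (-0.076096, 10.900), D = (0.076096, -10.900). Equal radii place S and K the same way about V: S = V + 10.9·n = (64.922, 11.354), K = V − 10.9·n = (65.075, -10.446). Then |TS| = |S − T| = 65.908.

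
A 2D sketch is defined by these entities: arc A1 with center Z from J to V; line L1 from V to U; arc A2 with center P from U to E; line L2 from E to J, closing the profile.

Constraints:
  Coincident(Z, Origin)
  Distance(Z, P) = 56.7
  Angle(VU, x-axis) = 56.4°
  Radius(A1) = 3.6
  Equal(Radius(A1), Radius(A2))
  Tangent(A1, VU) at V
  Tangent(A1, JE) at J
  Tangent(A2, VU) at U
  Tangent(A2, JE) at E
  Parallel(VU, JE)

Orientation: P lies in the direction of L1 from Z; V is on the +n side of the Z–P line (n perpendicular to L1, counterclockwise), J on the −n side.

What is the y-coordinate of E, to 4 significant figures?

45.23

The slot axis is L1's direction at 56.4°, so u = (cos 56.4°, sin 56.4°) = (0.5534, 0.8329) and n = (−sin 56.4°, cos 56.4°) = (-0.8329, 0.5534). Z is at the origin and P lies 56.7 along u from Z, so P = 56.7·u = (31.38, 47.23). Tangency of A1 to both parallel lines with radius 3.6 puts V and J at Z ± 3.6·n: V = (-2.999, 1.992), J = (2.999, -1.992). Equal radii place U and E the same way about P: U = P + 3.6·n = (28.38, 49.22), E = P − 3.6·n = (34.38, 45.23). So E.y = 45.23.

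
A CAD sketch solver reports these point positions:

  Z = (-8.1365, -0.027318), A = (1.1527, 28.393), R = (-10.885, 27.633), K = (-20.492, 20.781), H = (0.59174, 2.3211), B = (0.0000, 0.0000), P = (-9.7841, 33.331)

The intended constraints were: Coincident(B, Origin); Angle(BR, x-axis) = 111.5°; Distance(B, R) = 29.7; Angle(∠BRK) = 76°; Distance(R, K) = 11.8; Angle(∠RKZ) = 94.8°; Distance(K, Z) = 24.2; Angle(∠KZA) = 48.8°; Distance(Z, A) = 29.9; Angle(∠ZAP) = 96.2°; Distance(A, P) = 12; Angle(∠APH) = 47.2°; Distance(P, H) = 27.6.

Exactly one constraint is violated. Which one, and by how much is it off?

Distance(P, H) = 27.6 — off by 5.10.

B = (0.00, 0.00) ✓; BR at 111.5° ✓; |BR| = 29.70 ✓; ∠BRK = 76.00° ✓; |RK| = 11.80 ✓; ∠RKZ = 94.80° ✓; |KZ| = 24.20 ✓; ∠KZA = 48.80° ✓; |ZA| = 29.90 ✓; ∠ZAP = 96.20° ✓; |AP| = 12.00 ✓; ∠APH = 47.20° ✓; |PH| = 32.70 ✗.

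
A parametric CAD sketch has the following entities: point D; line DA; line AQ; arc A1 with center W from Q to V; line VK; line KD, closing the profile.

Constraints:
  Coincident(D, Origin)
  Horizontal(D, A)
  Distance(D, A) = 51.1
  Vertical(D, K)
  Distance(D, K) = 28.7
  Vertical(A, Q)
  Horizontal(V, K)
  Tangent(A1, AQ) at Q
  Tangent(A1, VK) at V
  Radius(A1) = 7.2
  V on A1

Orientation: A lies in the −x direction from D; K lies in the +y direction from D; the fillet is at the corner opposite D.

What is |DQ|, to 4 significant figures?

55.44

D is at the origin; D and A share the same y with |DA| = 51.1 and A on the −x side, so A = (-51.10, 0.000). D and K share the same x with |DK| = 28.7 and K on the +y side, so K = (0.000, 28.70). The virtual corner opposite D is at (-51.10, 28.70). Since A1 is tangent to AQ there, WQ ⟂ AQ and A1 meets VK tangentially, so WV is at right angles to VK, with radius 7.2, so the center W sits 7.2 in from both sides at W = (-43.90, 21.50). That places the tangent points at Q = (-51.10, 21.50) on AQ and V = (-43.90, 28.70) on VK. Then |DQ| = |Q − D| = 55.44.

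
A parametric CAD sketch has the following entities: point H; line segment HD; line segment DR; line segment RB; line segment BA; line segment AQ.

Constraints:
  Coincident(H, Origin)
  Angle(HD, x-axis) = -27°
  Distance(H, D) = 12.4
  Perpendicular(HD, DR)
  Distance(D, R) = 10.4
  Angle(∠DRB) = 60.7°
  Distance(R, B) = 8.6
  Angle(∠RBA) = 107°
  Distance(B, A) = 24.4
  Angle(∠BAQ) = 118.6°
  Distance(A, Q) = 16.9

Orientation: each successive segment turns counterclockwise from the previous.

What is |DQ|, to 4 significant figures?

26.37

H is at the origin; HD runs at -27.0° with length 12.4, so D = (11.05, -5.629). HD is perpendicular to DR, so DR runs at 63.00°; with |DR| = 10.4, R = (15.77, 3.637). ∠DRB = 60.7° gives RB at -177.7° from the x-axis; with |RB| = 8.6, B = (7.177, 3.292). ∠RBA = 107.0° gives BA at -104.7° from the x-axis; with |BA| = 24.4, A = (0.9852, -20.31). ∠BAQ = 118.6° gives AQ at -43.30° from the x-axis; with |AQ| = 16.9, Q = (13.28, -31.90). Then |DQ| = |Q − D| = 26.37.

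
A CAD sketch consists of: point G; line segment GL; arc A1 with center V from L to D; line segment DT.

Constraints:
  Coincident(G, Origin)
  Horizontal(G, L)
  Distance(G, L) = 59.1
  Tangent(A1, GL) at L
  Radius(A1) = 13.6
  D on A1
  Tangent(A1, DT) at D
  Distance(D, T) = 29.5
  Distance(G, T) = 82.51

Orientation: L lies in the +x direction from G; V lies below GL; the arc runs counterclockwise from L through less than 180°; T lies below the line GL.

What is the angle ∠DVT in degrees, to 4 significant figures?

65.25°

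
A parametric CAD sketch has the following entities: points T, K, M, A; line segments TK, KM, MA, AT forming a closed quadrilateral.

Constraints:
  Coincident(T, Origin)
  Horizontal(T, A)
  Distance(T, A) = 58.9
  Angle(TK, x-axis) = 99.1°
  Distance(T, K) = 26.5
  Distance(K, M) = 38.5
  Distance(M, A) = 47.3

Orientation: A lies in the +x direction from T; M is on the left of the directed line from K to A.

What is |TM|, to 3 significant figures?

50.5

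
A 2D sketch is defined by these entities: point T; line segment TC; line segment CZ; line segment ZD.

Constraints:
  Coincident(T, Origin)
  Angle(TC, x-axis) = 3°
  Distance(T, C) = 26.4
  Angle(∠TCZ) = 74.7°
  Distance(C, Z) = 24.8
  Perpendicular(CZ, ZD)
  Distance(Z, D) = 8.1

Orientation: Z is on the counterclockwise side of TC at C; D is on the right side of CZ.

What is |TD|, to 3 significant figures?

38.0

∠TCZ = 74.7°, so CZ runs at 3.0° + (180° − 74.7°) = 108° from the x-axis; with |CZ| = 24.8, Z = C + 24.8·(cos 108°, sin 108°) = (18.6, 24.9). CZ is perpendicular to ZD; with |ZD| = 8.1 on the right of CZ, D = Z + 8.1·(0.949, 0.314) = (26.3, 27.5). Then |TD| = |D − T| = 38.0.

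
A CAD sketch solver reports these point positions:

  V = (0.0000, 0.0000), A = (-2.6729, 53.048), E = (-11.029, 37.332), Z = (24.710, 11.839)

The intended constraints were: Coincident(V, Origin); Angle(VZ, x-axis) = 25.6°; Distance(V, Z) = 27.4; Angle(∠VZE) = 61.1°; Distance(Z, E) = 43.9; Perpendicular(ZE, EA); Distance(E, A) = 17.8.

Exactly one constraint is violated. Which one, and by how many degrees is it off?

Perpendicular(ZE, EA) — off by 7.50°.

V = (0.00, 0.00) ✓; VZ at 25.60° ✓; |VZ| = 27.40 ✓; ∠VZE = 61.10° ✓; |ZE| = 43.90 ✓; ∠(ZE, EA) = 82.50° ✗; |EA| = 17.80 ✓.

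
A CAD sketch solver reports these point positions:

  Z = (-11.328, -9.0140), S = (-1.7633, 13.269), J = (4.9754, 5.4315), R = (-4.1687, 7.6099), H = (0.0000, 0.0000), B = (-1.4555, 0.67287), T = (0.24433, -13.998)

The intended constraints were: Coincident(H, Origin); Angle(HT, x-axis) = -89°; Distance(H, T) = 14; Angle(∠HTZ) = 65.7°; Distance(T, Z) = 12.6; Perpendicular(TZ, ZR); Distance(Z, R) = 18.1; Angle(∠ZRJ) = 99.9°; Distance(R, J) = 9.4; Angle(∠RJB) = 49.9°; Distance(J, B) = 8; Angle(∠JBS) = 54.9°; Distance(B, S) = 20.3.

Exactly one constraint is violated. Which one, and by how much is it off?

Distance(B, S) = 20.3 — off by 7.70.

H = (0.00, 0.00) ✓; HT at -89.00° ✓; |HT| = 14.00 ✓; ∠HTZ = 65.70° ✓; |TZ| = 12.60 ✓; ∠(TZ, ZR) = 90.00° ✓; |ZR| = 18.10 ✓; ∠ZRJ = 99.90° ✓; |RJ| = 9.400 ✓; ∠RJB = 49.90° ✓; |JB| = 8.000 ✓; ∠JBS = 54.90° ✓; |BS| = 12.60 ✗.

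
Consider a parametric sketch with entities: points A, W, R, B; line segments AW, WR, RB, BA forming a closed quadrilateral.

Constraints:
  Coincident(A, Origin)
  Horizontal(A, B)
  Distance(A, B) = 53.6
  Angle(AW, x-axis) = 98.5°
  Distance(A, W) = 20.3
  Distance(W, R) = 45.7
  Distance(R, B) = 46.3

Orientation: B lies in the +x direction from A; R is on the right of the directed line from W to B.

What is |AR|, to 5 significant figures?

26.223

A is at the origin; A and B share the same y with |AB| = 53.6 and B in +x, so B = (53.6, 0). AW runs at 98.5° with |AW| = 20.3, so W = (-3.0005, 20.077). R is determined by |WR| = 45.7 and |RB| = 46.3 together: it lies at the intersection of circle(W, 45.7) and circle(B, 46.3). With |WB| = 60.056, the foot of the radical line on WB is 29.568 from W and the perpendicular offset is √(45.7² − 29.568²) = 34.845. Taking the right-of-WB solution: R = (13.218, -22.648).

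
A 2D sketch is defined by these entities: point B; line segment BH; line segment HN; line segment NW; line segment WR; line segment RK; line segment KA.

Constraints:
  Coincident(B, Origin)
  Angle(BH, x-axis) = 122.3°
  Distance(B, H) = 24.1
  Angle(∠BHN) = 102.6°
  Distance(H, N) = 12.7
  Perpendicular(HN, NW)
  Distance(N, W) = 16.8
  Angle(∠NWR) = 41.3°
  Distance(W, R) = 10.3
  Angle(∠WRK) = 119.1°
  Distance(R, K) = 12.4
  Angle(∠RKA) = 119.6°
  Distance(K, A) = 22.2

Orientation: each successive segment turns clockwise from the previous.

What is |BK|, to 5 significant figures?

30.297

B is at the origin; BH runs at 122.3° with length 24.1, so H = (-12.878, 20.371). ∠BHN = 102.6° gives HN at 44.900° from the x-axis; with |HN| = 12.7, N = (-3.8820, 29.335). The perpendicularity gives NW at right angles to HN, so NW runs at -45.100°; with |NW| = 16.8, W = (7.9767, 17.435). ∠NWR = 41.3° gives WR at 176.20° from the x-axis; with |WR| = 10.3, R = (-2.3007, 18.118). ∠WRK = 119.1° gives RK at 115.30° from the x-axis; with |RK| = 12.4, K = (-7.5999, 29.329). Then |BK| = |K − B| = 30.297.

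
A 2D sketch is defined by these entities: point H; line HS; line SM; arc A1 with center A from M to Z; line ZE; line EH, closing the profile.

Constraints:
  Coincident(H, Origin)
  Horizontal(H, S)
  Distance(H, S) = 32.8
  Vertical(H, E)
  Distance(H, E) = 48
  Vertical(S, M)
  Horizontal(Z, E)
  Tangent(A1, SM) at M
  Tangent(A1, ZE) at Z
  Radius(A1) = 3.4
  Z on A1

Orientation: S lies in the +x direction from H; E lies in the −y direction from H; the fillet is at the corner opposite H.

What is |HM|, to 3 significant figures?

55.4

The virtual corner opposite H is at (32.8, -48.0). A1 meets SM tangentially, so AM is at right angles to SM and since A1 is tangent to ZE there, AZ ⟂ ZE, with radius 3.4, so the center A sits 3.4 in from both sides at A = (29.4, -44.6). That places the tangent points at M = (32.8, -44.6) on SM and Z = (29.4, -48.0) on ZE. Then |HM| = |M − H| = 55.4.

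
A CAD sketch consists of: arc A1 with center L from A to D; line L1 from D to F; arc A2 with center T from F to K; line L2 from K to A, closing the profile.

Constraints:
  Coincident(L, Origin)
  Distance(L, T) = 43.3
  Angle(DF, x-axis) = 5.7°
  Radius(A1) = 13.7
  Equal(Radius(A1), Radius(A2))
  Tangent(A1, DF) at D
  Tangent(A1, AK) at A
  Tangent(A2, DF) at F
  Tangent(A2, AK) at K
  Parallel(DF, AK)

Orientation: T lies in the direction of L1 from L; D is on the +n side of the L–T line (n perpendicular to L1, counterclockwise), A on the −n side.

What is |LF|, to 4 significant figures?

45.42

Tangency of A1 to both parallel lines with radius 13.7 puts D and A at L ± 13.7·n: D = (-1.361, 13.63), A = (1.361, -13.63). Equal radii place F and K the same way about T: F = T + 13.7·n = (41.73, 17.93), K = T − 13.7·n = (44.45, -9.332). Then |LF| = |F − L| = 45.42.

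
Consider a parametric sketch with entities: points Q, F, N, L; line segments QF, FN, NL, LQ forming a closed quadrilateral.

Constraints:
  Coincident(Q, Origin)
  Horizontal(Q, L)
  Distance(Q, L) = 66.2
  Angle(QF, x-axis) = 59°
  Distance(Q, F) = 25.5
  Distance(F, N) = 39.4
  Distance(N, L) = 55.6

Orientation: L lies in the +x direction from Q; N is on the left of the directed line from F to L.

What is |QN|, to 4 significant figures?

64.42

Q is at the origin; Q and L share the same y with |QL| = 66.2 and L in +x, so L = (66.2, 0). QF runs at 59.0° with |QF| = 25.5, so F = (13.13, 21.86). N is determined by |FN| = 39.4 and |NL| = 55.6 together: it lies at the intersection of circle(F, 39.4) and circle(L, 55.6). With |FL| = 57.39, the foot of the radical line on FL is 15.29 from F and the perpendicular offset is √(39.4² − 15.29²) = 36.31. Taking the left-of-FL solution: N = (41.10, 49.61).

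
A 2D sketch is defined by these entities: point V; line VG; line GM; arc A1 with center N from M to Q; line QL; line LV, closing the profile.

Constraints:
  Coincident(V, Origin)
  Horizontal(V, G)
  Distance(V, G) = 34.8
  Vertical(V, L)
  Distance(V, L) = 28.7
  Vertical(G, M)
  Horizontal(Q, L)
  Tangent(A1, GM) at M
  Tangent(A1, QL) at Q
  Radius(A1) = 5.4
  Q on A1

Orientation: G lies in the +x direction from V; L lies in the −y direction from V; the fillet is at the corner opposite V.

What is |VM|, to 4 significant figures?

41.88

V is at the origin; VG is horizontal with |VG| = 34.8 and G on the +x side, so G = (34.80, 0.000). VL is vertical with |VL| = 28.7 and L on the −y side, so L = (0.000, -28.70). The virtual corner opposite V is at (34.80, -28.70). Since A1 is tangent to GM there, NM ⟂ GM and the tangent condition forces NQ to be normal to QL, with radius 5.4, so the center N sits 5.4 in from both sides at N = (29.40, -23.30). That places the tangent points at M = (34.80, -23.30) on GM and Q = (29.40, -28.70) on QL. Then |VM| = |M − V| = 41.88.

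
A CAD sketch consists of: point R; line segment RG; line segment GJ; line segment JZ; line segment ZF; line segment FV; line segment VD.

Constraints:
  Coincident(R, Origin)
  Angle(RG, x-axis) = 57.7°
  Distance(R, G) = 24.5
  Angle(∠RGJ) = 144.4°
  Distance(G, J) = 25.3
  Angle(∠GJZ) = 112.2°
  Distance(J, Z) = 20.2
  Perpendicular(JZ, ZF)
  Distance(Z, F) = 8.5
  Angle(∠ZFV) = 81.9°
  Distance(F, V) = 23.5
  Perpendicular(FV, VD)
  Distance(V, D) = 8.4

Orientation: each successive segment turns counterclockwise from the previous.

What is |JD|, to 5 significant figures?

3.6500

∠ZFV = 81.9° gives FV at -10.800° from the x-axis; with |FV| = 23.5, V = (12.855, 40.065). FV ⟂ VD, so VD runs at 79.200°; with |VD| = 8.4, D = (14.429, 48.316). Then |JD| = |D − J| = 3.6500.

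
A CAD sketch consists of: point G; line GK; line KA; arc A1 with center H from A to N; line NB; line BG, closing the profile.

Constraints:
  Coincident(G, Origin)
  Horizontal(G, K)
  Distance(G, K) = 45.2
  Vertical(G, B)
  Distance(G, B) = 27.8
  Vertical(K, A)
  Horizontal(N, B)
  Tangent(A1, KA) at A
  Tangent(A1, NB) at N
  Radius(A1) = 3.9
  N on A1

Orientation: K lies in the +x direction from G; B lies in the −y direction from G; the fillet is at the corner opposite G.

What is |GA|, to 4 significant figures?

51.13

G is at the origin; GK is horizontal with |GK| = 45.2 and K on the +x side, so K = (45.20, 0.000). GB is vertical with |GB| = 27.8 and B on the −y side, so B = (0.000, -27.80). The virtual corner opposite G is at (45.20, -27.80). Since A1 is tangent to KA there, HA ⟂ KA and A1 meets NB tangentially, so HN is at right angles to NB, with radius 3.9, so the center H sits 3.9 in from both sides at H = (41.30, -23.90). That places the tangent points at A = (45.20, -23.90) on KA and N = (41.30, -27.80) on NB. Then |GA| = |A − G| = 51.13.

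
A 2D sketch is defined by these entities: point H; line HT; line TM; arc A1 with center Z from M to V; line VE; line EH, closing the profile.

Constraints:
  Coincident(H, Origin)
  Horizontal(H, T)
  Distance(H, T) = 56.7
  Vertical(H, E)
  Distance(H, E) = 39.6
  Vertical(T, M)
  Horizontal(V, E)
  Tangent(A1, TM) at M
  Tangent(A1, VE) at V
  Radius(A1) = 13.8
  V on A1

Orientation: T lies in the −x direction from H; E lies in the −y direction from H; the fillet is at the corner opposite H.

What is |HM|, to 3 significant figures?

62.3

The virtual corner opposite H is at (-56.7, -39.6). A1 meets TM tangentially, so ZM is at right angles to TM and since A1 is tangent to VE there, ZV ⟂ VE, with radius 13.8, so the center Z sits 13.8 in from both sides at Z = (-42.9, -25.8). That places the tangent points at M = (-56.7, -25.8) on TM and V = (-42.9, -39.6) on VE. Then |HM| = |M − H| = 62.3.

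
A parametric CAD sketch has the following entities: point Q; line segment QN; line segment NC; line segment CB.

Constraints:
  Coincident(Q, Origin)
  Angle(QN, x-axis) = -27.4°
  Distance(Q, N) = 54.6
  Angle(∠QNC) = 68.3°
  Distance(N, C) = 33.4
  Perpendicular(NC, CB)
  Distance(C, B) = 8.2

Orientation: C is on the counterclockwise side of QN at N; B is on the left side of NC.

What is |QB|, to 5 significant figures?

44.535

Q is at the origin; QN runs at -27.4° with length 54.6, so N = 54.6·(cos -27.4°, sin -27.4°) = (48.475, -25.127). ∠QNC = 68.3°, so NC runs at -27.4° + (180° − 68.3°) = 84.300° from the x-axis; with |NC| = 33.4, C = N + 33.4·(cos 84.300°, sin 84.300°) = (51.792, 8.1079). NC ⟂ CB; with |CB| = 8.2 on the left of NC, B = C + 8.2·(-0.99506, 0.099320) = (43.633, 8.9224). Then |QB| = |B − Q| = 44.535.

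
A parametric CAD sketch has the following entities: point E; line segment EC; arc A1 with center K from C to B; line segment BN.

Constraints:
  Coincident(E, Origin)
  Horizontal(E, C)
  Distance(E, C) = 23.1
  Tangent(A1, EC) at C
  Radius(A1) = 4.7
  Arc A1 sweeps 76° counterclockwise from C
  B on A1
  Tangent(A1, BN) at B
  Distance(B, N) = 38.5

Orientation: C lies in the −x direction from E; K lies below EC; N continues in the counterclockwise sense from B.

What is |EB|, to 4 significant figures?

27.89

E is at the origin; EC is horizontal with |EC| = 23.1 and C on the −x side, so C = (-23.10, 0.000). Tangency of A1 to EC means the radius KC is perpendicular to EC, so K = C + (0, -4.7) = (-23.10, -4.700). On A1, C sits at bearing 90° from K; a 76° counterclockwise sweep puts B at bearing 166°, so B = K + 4.7·(cos 166°, sin 166°) = (-27.66, -3.563). Then |EB| = |B − E| = 27.89.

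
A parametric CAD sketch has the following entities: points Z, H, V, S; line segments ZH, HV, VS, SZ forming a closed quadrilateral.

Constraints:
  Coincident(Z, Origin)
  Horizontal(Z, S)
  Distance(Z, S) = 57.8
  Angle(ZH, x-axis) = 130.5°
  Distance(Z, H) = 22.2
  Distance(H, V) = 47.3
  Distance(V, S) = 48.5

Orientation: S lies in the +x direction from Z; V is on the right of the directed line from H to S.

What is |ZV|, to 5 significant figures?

25.179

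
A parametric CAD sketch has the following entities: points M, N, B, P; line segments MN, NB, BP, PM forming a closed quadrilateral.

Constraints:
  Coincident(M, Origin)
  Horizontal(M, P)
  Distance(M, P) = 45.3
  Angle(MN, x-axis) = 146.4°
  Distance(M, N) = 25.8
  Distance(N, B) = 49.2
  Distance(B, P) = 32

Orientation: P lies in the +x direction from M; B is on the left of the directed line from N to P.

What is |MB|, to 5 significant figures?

36.863

M is at the origin; MP is horizontal with |MP| = 45.3 and P in +x, so P = (45.3, 0). MN runs at 146.4° with |MN| = 25.8, so N = (-21.489, 14.278). B is determined by |NB| = 49.2 and |BP| = 32.0 together: it lies at the intersection of circle(N, 49.2) and circle(P, 32.0). With |NP| = 68.298, the foot of the radical line on NP is 44.374 from N and the perpendicular offset is √(49.2² − 44.374²) = 21.251. Taking the left-of-NP solution: B = (26.346, 25.783).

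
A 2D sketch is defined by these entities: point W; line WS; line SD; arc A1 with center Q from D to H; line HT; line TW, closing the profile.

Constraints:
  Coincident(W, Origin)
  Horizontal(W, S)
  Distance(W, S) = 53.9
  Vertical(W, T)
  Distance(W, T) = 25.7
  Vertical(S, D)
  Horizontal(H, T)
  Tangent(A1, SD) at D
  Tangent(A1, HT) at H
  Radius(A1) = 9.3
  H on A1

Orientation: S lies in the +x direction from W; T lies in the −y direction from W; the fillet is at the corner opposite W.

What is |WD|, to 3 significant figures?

56.3

The virtual corner opposite W is at (53.9, -25.7). The tangent condition forces QD to be normal to SD and the tangent condition forces QH to be normal to HT, with radius 9.3, so the center Q sits 9.3 in from both sides at Q = (44.6, -16.4). That places the tangent points at D = (53.9, -16.4) on SD and H = (44.6, -25.7) on HT. Then |WD| = |D − W| = 56.3.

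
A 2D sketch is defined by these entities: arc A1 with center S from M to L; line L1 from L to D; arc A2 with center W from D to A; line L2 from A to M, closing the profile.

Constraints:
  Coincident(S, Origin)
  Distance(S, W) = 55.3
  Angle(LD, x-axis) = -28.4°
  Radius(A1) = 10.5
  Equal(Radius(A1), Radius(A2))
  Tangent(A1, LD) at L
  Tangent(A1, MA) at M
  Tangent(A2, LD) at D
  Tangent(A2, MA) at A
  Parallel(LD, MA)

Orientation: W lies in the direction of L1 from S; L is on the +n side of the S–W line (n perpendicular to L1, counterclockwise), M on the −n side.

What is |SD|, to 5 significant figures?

56.288

Tangency of A1 to both parallel lines with radius 10.5 puts L and M at S ± 10.5·n: L = (4.9941, 9.2363), M = (-4.9941, -9.2363). Equal radii place D and A the same way about W: D = W + 10.5·n = (53.639, -17.066), A = W − 10.5·n = (43.651, -35.538). Then |SD| = |D − S| = 56.288.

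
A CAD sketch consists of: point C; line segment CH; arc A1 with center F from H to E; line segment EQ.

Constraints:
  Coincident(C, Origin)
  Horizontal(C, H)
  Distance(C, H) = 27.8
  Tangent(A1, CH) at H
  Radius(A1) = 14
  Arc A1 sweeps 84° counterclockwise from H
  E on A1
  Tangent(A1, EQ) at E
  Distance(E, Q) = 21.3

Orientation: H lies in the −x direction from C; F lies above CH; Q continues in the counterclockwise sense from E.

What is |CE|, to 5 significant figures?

18.701

C is at the origin; C and H share the same y with |CH| = 27.8 and H on the −x side, so H = (-27.800, 0.0000). Since A1 is tangent to CH there, FH ⟂ CH, so F = H + (0, 14) = (-27.800, 14.000). On A1, H sits at bearing -90° from F; an 84° counterclockwise sweep puts E at bearing -6°, so E = F + 14.0·(cos -6°, sin -6°) = (-13.877, 12.537). Then |CE| = |E − C| = 18.701.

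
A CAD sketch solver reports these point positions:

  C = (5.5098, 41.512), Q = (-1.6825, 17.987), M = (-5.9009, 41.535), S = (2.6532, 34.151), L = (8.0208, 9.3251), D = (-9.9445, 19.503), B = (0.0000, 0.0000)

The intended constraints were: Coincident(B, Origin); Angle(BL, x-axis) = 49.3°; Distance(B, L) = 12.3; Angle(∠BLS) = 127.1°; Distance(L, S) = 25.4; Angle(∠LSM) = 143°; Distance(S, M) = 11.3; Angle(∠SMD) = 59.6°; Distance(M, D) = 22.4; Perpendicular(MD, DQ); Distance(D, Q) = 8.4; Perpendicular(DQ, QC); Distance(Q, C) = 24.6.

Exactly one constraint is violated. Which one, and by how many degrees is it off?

Perpendicular(DQ, QC) — off by 6.60°.

B = (0.00, 0.00) ✓; BL at 49.30° ✓; |BL| = 12.30 ✓; ∠BLS = 127.1° ✓; |LS| = 25.40 ✓; ∠LSM = 143.0° ✓; |SM| = 11.30 ✓; ∠SMD = 59.60° ✓; |MD| = 22.40 ✓; ∠(MD, DQ) = 90.00° ✓; |DQ| = 8.400 ✓; ∠(DQ, QC) = 83.40° ✗; |QC| = 24.60 ✓.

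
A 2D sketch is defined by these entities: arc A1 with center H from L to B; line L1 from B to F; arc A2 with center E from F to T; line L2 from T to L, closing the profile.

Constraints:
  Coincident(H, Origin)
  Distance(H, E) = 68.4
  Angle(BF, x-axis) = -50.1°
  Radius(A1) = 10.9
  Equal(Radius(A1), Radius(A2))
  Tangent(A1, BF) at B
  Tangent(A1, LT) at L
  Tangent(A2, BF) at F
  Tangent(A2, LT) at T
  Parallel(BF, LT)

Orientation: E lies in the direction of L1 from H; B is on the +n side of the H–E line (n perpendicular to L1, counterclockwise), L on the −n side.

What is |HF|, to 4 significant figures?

69.26

The slot axis is L1's direction at -50.1°, so u = (cos -50.1°, sin -50.1°) = (0.6414, -0.7672) and n = (−sin -50.1°, cos -50.1°) = (0.7672, 0.6414). H is at the origin and E lies 68.4 along u from H, so E = 68.4·u = (43.88, -52.47). Tangency of A1 to both parallel lines with radius 10.9 puts B and L at H ± 10.9·n: B = (8.362, 6.992), L = (-8.362, -6.992). Equal radii place F and T the same way about E: F = E + 10.9·n = (52.24, -45.48), T = E − 10.9·n = (35.51, -59.47). Then |HF| = |F − H| = 69.26.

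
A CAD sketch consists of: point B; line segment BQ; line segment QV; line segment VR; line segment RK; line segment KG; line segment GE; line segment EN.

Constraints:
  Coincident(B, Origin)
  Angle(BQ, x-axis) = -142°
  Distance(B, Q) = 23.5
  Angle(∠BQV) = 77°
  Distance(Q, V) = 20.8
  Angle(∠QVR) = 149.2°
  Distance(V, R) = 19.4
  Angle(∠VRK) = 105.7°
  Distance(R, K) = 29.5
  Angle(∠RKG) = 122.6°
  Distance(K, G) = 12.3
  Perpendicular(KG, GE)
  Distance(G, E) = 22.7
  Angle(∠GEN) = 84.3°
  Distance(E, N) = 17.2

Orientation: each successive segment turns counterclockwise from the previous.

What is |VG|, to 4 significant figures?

42.20

B is at the origin; BQ runs at -142.0° with length 23.5, so Q = (-18.52, -14.47). ∠BQV = 77.0° gives QV at -39.00° from the x-axis; with |QV| = 20.8, V = (-2.354, -27.56). ∠QVR = 149.2° gives VR at -8.200° from the x-axis; with |VR| = 19.4, R = (16.85, -30.32). ∠VRK = 105.7° gives RK at 66.10° from the x-axis; with |RK| = 29.5, K = (28.80, -3.354). ∠RKG = 122.6° gives KG at 123.5° from the x-axis; with |KG| = 12.3, G = (22.01, 6.902). Then |VG| = |G − V| = 42.20.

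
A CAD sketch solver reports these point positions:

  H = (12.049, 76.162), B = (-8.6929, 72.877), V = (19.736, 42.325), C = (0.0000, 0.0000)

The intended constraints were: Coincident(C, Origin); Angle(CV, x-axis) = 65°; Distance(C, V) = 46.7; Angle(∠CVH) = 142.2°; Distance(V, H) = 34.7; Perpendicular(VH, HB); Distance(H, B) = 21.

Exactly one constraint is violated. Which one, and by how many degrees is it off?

Perpendicular(VH, HB) — off by 3.80°.

C = (0.00, 0.00) ✓; CV at 65.00° ✓; |CV| = 46.70 ✓; ∠CVH = 142.2° ✓; |VH| = 34.70 ✓; ∠(VH, HB) = 86.20° ✗; |HB| = 21.00 ✓.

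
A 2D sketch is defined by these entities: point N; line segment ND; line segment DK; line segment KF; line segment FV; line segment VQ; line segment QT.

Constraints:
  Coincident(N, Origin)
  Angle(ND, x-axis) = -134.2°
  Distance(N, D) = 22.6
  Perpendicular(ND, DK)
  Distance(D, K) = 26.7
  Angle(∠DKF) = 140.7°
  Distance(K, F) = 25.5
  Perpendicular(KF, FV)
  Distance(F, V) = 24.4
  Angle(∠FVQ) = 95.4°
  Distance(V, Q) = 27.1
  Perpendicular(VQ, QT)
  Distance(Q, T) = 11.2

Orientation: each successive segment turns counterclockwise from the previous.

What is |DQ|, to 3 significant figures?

21.7

N is at the origin; ND runs at -134.2° with length 22.6, so D = (-15.8, -16.2). The perpendicularity gives DK at right angles to ND, so DK runs at -44.2°; with |DK| = 26.7, K = (3.39, -34.8). ∠DKF = 140.7° gives KF at -4.90° from the x-axis; with |KF| = 25.5, F = (28.8, -37.0). KF ⟂ FV, so FV runs at 85.1°; with |FV| = 24.4, V = (30.9, -12.7). ∠FVQ = 95.4° gives VQ at 170° from the x-axis; with |VQ| = 27.1, Q = (4.21, -7.84). Then |DQ| = |Q − D| = 21.7.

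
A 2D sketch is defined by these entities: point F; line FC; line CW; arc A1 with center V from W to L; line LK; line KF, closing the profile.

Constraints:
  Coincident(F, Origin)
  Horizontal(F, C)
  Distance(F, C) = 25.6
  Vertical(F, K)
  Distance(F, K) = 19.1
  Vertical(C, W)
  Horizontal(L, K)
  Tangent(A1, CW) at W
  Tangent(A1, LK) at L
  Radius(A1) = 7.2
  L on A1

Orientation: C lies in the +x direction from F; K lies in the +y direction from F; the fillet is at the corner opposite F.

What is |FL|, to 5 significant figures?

26.521

The virtual corner opposite F is at (25.600, 19.100). Since A1 is tangent to CW there, VW ⟂ CW and the tangent condition forces VL to be normal to LK, with radius 7.2, so the center V sits 7.2 in from both sides at V = (18.400, 11.900). That places the tangent points at W = (25.600, 11.900) on CW and L = (18.400, 19.100) on LK. Then |FL| = |L − F| = 26.521.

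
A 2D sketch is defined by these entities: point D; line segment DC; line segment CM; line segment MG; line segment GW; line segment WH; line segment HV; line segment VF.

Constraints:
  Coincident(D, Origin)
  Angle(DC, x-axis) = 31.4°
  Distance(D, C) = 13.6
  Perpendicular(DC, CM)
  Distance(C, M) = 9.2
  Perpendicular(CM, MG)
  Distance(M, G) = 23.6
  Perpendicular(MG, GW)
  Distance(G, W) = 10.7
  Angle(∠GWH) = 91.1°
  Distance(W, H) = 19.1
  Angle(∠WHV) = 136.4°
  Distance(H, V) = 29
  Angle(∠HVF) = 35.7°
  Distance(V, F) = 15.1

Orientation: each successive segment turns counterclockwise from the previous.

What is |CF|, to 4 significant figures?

16.05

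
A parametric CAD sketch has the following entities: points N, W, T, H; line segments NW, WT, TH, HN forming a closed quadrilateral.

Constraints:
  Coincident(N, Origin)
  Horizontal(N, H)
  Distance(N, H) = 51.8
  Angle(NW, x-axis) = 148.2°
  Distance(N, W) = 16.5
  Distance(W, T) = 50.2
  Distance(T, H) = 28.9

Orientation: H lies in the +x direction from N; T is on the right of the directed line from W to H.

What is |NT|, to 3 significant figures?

33.7

N is at the origin; NH is horizontal with |NH| = 51.8 and H in +x, so H = (51.8, 0). NW runs at 148.2° with |NW| = 16.5, so W = (-14.0, 8.69). T is determined by |WT| = 50.2 and |TH| = 28.9 together: it lies at the intersection of circle(W, 50.2) and circle(H, 28.9). With |WH| = 66.4, the foot of the radical line on WH is 45.9 from W and the perpendicular offset is √(50.2² − 45.9²) = 20.4. Taking the right-of-WH solution: T = (28.8, -17.5).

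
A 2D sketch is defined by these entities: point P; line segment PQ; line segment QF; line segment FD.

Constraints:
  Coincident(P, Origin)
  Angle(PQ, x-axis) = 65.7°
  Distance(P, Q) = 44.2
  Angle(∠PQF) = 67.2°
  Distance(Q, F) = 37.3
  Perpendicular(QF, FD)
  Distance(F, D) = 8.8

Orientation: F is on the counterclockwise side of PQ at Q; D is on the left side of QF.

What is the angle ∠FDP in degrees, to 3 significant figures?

148°

∠PQF = 67.2°, so QF runs at 65.7° + (180° − 67.2°) = 178° from the x-axis; with |QF| = 37.3, F = Q + 37.3·(cos 178°, sin 178°) = (-19.1, 41.3). QF ⟂ FD; with |FD| = 8.8 on the left of QF, D = F + 8.8·(-0.0262, -1.00) = (-19.3, 32.5). Then cos ∠FDP = DF·DP / (|DF||DP|), giving 148°.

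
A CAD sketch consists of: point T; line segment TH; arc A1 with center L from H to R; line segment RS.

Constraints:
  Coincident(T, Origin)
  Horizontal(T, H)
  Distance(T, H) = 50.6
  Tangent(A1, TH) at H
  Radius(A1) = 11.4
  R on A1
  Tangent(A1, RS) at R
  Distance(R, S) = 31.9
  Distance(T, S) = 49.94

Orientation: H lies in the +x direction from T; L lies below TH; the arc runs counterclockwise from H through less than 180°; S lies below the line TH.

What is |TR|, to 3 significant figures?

40.5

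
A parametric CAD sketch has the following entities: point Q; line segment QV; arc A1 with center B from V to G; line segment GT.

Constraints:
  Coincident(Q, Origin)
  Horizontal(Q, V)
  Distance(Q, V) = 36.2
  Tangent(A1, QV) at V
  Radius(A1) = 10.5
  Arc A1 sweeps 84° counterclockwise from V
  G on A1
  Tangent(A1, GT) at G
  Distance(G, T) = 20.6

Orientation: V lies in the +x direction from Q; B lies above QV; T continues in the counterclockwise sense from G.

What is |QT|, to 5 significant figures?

57.223

On A1, V sits at bearing -90° from B; an 84° counterclockwise sweep puts G at bearing -6°, so G = B + 10.5·(cos -6°, sin -6°) = (46.642, 9.4025). A1 meets GT tangentially, so BG is at right angles to GT, so GT runs along (−sin -6°, cos -6°); with |GT| = 20.6, T = (48.796, 29.890). Then |QT| = |T − Q| = 57.223.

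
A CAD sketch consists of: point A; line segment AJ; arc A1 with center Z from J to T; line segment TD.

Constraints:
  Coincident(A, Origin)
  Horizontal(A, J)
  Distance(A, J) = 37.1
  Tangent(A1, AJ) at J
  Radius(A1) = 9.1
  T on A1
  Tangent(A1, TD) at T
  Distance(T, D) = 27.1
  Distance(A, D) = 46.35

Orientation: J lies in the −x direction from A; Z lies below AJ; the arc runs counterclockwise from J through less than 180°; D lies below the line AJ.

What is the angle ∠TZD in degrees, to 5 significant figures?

71.438°

A is at the origin; AJ is horizontal with |AJ| = 37.1 and J on the −x side, so J = (-37.100, 0.0000). Tangency of A1 to AJ means the radius ZJ is perpendicular to AJ, so Z = J + (0, -9.1) = (-37.100, -9.1000). Since ZT ⟂ TD (tangency), |ZD| = √(9.1² + 27.1²) = 28.587 regardless of where T sits on A1. So D lies on both circle(A, 46.35) and circle(Z, 28.587); the below-AJ intersection is D = (-28.673, -36.417). T is the foot of the tangent from D: T = (-44.489, -14.411).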